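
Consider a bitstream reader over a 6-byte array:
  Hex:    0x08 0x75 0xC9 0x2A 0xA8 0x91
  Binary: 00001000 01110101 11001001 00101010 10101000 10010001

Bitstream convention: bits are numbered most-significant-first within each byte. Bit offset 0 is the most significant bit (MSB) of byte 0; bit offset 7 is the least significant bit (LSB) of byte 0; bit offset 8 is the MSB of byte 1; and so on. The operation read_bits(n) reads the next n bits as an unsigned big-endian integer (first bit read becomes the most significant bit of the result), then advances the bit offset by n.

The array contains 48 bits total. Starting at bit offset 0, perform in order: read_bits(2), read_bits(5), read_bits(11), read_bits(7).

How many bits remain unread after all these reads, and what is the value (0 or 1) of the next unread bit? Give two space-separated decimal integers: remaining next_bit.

Answer: 23 0

Derivation:
Read 1: bits[0:2] width=2 -> value=0 (bin 00); offset now 2 = byte 0 bit 2; 46 bits remain
Read 2: bits[2:7] width=5 -> value=4 (bin 00100); offset now 7 = byte 0 bit 7; 41 bits remain
Read 3: bits[7:18] width=11 -> value=471 (bin 00111010111); offset now 18 = byte 2 bit 2; 30 bits remain
Read 4: bits[18:25] width=7 -> value=18 (bin 0010010); offset now 25 = byte 3 bit 1; 23 bits remain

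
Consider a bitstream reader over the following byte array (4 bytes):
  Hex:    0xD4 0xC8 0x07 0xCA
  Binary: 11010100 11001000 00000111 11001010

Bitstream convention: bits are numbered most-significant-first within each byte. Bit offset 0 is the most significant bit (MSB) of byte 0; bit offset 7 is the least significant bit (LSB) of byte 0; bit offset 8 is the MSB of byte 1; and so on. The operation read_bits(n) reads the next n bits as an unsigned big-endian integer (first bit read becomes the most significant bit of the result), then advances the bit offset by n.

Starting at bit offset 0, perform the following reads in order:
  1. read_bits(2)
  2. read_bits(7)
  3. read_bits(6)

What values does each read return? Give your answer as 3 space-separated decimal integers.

Read 1: bits[0:2] width=2 -> value=3 (bin 11); offset now 2 = byte 0 bit 2; 30 bits remain
Read 2: bits[2:9] width=7 -> value=41 (bin 0101001); offset now 9 = byte 1 bit 1; 23 bits remain
Read 3: bits[9:15] width=6 -> value=36 (bin 100100); offset now 15 = byte 1 bit 7; 17 bits remain

Answer: 3 41 36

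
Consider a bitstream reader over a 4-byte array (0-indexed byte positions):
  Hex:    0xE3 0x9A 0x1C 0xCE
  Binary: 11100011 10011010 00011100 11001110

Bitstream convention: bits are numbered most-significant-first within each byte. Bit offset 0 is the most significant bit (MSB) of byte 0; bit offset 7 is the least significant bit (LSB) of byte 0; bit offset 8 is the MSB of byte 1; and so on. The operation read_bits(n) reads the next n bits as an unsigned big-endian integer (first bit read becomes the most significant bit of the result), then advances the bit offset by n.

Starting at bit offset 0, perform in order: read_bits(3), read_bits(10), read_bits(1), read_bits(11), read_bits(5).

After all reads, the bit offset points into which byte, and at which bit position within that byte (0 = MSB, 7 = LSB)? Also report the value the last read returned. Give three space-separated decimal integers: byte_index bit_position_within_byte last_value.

Read 1: bits[0:3] width=3 -> value=7 (bin 111); offset now 3 = byte 0 bit 3; 29 bits remain
Read 2: bits[3:13] width=10 -> value=115 (bin 0001110011); offset now 13 = byte 1 bit 5; 19 bits remain
Read 3: bits[13:14] width=1 -> value=0 (bin 0); offset now 14 = byte 1 bit 6; 18 bits remain
Read 4: bits[14:25] width=11 -> value=1081 (bin 10000111001); offset now 25 = byte 3 bit 1; 7 bits remain
Read 5: bits[25:30] width=5 -> value=19 (bin 10011); offset now 30 = byte 3 bit 6; 2 bits remain

Answer: 3 6 19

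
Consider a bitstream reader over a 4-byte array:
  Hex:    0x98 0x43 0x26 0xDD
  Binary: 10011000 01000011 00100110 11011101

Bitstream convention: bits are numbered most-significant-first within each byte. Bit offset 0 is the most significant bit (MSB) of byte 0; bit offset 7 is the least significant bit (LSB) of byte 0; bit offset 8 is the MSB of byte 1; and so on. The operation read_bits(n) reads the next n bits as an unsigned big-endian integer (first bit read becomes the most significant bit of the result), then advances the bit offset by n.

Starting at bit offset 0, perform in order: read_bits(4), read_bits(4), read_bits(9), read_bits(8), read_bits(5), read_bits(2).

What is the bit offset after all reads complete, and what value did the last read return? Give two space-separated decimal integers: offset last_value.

Answer: 32 1

Derivation:
Read 1: bits[0:4] width=4 -> value=9 (bin 1001); offset now 4 = byte 0 bit 4; 28 bits remain
Read 2: bits[4:8] width=4 -> value=8 (bin 1000); offset now 8 = byte 1 bit 0; 24 bits remain
Read 3: bits[8:17] width=9 -> value=134 (bin 010000110); offset now 17 = byte 2 bit 1; 15 bits remain
Read 4: bits[17:25] width=8 -> value=77 (bin 01001101); offset now 25 = byte 3 bit 1; 7 bits remain
Read 5: bits[25:30] width=5 -> value=23 (bin 10111); offset now 30 = byte 3 bit 6; 2 bits remain
Read 6: bits[30:32] width=2 -> value=1 (bin 01); offset now 32 = byte 4 bit 0; 0 bits remain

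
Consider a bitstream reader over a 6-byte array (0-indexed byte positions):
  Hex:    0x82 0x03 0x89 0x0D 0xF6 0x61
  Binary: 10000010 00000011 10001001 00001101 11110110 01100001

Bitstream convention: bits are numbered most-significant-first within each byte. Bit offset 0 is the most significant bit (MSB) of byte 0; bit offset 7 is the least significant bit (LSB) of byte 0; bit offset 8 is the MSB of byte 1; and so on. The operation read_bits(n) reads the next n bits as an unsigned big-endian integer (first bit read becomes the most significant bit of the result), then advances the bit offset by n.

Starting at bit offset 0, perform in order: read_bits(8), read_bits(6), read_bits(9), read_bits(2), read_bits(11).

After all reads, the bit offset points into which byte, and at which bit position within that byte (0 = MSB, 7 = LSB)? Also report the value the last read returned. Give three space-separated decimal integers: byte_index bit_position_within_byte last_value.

Answer: 4 4 223

Derivation:
Read 1: bits[0:8] width=8 -> value=130 (bin 10000010); offset now 8 = byte 1 bit 0; 40 bits remain
Read 2: bits[8:14] width=6 -> value=0 (bin 000000); offset now 14 = byte 1 bit 6; 34 bits remain
Read 3: bits[14:23] width=9 -> value=452 (bin 111000100); offset now 23 = byte 2 bit 7; 25 bits remain
Read 4: bits[23:25] width=2 -> value=2 (bin 10); offset now 25 = byte 3 bit 1; 23 bits remain
Read 5: bits[25:36] width=11 -> value=223 (bin 00011011111); offset now 36 = byte 4 bit 4; 12 bits remain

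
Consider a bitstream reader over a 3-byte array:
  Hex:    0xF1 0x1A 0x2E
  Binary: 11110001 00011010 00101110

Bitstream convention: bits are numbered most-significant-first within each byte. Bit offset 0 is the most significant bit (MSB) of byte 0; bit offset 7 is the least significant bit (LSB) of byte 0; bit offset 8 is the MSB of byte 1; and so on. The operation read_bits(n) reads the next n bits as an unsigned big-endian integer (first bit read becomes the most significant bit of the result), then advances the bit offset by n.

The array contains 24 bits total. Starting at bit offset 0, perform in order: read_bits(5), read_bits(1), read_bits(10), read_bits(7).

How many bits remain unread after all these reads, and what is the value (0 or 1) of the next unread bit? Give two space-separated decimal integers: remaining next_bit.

Read 1: bits[0:5] width=5 -> value=30 (bin 11110); offset now 5 = byte 0 bit 5; 19 bits remain
Read 2: bits[5:6] width=1 -> value=0 (bin 0); offset now 6 = byte 0 bit 6; 18 bits remain
Read 3: bits[6:16] width=10 -> value=282 (bin 0100011010); offset now 16 = byte 2 bit 0; 8 bits remain
Read 4: bits[16:23] width=7 -> value=23 (bin 0010111); offset now 23 = byte 2 bit 7; 1 bits remain

Answer: 1 0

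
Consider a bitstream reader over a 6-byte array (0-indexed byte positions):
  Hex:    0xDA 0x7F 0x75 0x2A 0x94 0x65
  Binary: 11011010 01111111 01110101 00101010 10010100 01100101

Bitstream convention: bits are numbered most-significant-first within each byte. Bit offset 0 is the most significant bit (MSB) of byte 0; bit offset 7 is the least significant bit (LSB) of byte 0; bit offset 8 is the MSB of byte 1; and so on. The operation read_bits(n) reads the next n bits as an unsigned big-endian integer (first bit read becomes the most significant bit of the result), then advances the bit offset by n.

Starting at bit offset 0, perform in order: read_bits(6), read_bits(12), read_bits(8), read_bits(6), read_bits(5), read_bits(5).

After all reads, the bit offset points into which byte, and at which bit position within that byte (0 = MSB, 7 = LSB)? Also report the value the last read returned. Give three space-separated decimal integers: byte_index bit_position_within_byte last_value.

Answer: 5 2 17

Derivation:
Read 1: bits[0:6] width=6 -> value=54 (bin 110110); offset now 6 = byte 0 bit 6; 42 bits remain
Read 2: bits[6:18] width=12 -> value=2557 (bin 100111111101); offset now 18 = byte 2 bit 2; 30 bits remain
Read 3: bits[18:26] width=8 -> value=212 (bin 11010100); offset now 26 = byte 3 bit 2; 22 bits remain
Read 4: bits[26:32] width=6 -> value=42 (bin 101010); offset now 32 = byte 4 bit 0; 16 bits remain
Read 5: bits[32:37] width=5 -> value=18 (bin 10010); offset now 37 = byte 4 bit 5; 11 bits remain
Read 6: bits[37:42] width=5 -> value=17 (bin 10001); offset now 42 = byte 5 bit 2; 6 bits remain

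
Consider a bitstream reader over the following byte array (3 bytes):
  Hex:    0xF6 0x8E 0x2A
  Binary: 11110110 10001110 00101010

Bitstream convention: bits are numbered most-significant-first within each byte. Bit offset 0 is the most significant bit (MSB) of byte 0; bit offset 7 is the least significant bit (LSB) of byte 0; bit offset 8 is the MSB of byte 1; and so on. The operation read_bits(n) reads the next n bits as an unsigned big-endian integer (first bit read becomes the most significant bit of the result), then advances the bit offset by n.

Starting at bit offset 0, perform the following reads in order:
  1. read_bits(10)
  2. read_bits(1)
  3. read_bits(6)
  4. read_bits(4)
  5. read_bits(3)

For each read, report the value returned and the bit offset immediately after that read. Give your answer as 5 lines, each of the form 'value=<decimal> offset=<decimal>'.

Read 1: bits[0:10] width=10 -> value=986 (bin 1111011010); offset now 10 = byte 1 bit 2; 14 bits remain
Read 2: bits[10:11] width=1 -> value=0 (bin 0); offset now 11 = byte 1 bit 3; 13 bits remain
Read 3: bits[11:17] width=6 -> value=28 (bin 011100); offset now 17 = byte 2 bit 1; 7 bits remain
Read 4: bits[17:21] width=4 -> value=5 (bin 0101); offset now 21 = byte 2 bit 5; 3 bits remain
Read 5: bits[21:24] width=3 -> value=2 (bin 010); offset now 24 = byte 3 bit 0; 0 bits remain

Answer: value=986 offset=10
value=0 offset=11
value=28 offset=17
value=5 offset=21
value=2 offset=24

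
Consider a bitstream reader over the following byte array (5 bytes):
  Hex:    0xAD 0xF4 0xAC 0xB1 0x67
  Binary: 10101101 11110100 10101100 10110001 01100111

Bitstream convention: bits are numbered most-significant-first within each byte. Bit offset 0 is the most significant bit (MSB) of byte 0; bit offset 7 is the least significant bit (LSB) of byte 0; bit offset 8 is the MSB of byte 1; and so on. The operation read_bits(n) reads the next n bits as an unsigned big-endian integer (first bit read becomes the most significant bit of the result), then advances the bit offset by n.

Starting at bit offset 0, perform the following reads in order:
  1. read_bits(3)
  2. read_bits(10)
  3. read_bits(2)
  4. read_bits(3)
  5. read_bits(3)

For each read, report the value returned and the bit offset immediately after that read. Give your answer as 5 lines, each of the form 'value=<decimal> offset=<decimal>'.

Read 1: bits[0:3] width=3 -> value=5 (bin 101); offset now 3 = byte 0 bit 3; 37 bits remain
Read 2: bits[3:13] width=10 -> value=446 (bin 0110111110); offset now 13 = byte 1 bit 5; 27 bits remain
Read 3: bits[13:15] width=2 -> value=2 (bin 10); offset now 15 = byte 1 bit 7; 25 bits remain
Read 4: bits[15:18] width=3 -> value=2 (bin 010); offset now 18 = byte 2 bit 2; 22 bits remain
Read 5: bits[18:21] width=3 -> value=5 (bin 101); offset now 21 = byte 2 bit 5; 19 bits remain

Answer: value=5 offset=3
value=446 offset=13
value=2 offset=15
value=2 offset=18
value=5 offset=21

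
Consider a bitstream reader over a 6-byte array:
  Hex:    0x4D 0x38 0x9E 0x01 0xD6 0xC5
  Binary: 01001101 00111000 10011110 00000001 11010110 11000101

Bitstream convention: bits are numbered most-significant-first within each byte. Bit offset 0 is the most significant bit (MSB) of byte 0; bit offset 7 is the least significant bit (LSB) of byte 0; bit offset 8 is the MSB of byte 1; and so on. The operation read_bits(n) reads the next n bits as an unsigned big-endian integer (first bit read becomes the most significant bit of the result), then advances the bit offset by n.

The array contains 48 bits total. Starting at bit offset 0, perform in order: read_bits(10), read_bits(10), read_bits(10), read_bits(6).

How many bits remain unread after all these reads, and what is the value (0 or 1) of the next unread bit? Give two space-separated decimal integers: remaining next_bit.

Read 1: bits[0:10] width=10 -> value=308 (bin 0100110100); offset now 10 = byte 1 bit 2; 38 bits remain
Read 2: bits[10:20] width=10 -> value=905 (bin 1110001001); offset now 20 = byte 2 bit 4; 28 bits remain
Read 3: bits[20:30] width=10 -> value=896 (bin 1110000000); offset now 30 = byte 3 bit 6; 18 bits remain
Read 4: bits[30:36] width=6 -> value=29 (bin 011101); offset now 36 = byte 4 bit 4; 12 bits remain

Answer: 12 0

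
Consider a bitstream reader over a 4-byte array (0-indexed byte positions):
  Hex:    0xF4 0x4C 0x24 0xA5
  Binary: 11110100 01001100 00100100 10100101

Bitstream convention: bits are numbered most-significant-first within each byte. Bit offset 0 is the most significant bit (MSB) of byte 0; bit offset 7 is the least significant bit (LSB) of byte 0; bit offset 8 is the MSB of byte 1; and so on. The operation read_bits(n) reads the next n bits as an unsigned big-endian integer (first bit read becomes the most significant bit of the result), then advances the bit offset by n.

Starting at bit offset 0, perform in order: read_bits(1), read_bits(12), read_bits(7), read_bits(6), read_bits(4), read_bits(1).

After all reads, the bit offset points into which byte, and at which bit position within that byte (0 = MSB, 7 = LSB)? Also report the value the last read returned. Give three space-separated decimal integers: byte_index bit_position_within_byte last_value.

Answer: 3 7 0

Derivation:
Read 1: bits[0:1] width=1 -> value=1 (bin 1); offset now 1 = byte 0 bit 1; 31 bits remain
Read 2: bits[1:13] width=12 -> value=3721 (bin 111010001001); offset now 13 = byte 1 bit 5; 19 bits remain
Read 3: bits[13:20] width=7 -> value=66 (bin 1000010); offset now 20 = byte 2 bit 4; 12 bits remain
Read 4: bits[20:26] width=6 -> value=18 (bin 010010); offset now 26 = byte 3 bit 2; 6 bits remain
Read 5: bits[26:30] width=4 -> value=9 (bin 1001); offset now 30 = byte 3 bit 6; 2 bits remain
Read 6: bits[30:31] width=1 -> value=0 (bin 0); offset now 31 = byte 3 bit 7; 1 bits remain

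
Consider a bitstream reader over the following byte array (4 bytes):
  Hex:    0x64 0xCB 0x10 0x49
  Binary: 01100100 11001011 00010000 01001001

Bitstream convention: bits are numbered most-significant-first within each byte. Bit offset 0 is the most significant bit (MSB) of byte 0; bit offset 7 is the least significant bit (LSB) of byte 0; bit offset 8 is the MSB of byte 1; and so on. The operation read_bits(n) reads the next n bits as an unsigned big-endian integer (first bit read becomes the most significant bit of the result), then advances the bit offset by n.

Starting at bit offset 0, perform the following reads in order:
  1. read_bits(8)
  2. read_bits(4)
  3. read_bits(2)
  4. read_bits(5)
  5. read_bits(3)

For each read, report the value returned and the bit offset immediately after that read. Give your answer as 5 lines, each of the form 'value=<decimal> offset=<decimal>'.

Answer: value=100 offset=8
value=12 offset=12
value=2 offset=14
value=24 offset=19
value=4 offset=22

Derivation:
Read 1: bits[0:8] width=8 -> value=100 (bin 01100100); offset now 8 = byte 1 bit 0; 24 bits remain
Read 2: bits[8:12] width=4 -> value=12 (bin 1100); offset now 12 = byte 1 bit 4; 20 bits remain
Read 3: bits[12:14] width=2 -> value=2 (bin 10); offset now 14 = byte 1 bit 6; 18 bits remain
Read 4: bits[14:19] width=5 -> value=24 (bin 11000); offset now 19 = byte 2 bit 3; 13 bits remain
Read 5: bits[19:22] width=3 -> value=4 (bin 100); offset now 22 = byte 2 bit 6; 10 bits remain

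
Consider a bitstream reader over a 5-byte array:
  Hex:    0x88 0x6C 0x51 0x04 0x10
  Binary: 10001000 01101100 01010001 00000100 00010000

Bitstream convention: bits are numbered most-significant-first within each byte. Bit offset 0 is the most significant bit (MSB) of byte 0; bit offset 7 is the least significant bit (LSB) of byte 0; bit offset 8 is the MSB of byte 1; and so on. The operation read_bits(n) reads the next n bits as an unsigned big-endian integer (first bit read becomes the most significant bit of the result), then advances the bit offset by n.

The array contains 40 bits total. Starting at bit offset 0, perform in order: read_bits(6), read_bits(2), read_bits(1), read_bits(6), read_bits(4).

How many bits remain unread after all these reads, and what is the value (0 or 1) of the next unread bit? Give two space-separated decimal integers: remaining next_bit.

Answer: 21 1

Derivation:
Read 1: bits[0:6] width=6 -> value=34 (bin 100010); offset now 6 = byte 0 bit 6; 34 bits remain
Read 2: bits[6:8] width=2 -> value=0 (bin 00); offset now 8 = byte 1 bit 0; 32 bits remain
Read 3: bits[8:9] width=1 -> value=0 (bin 0); offset now 9 = byte 1 bit 1; 31 bits remain
Read 4: bits[9:15] width=6 -> value=54 (bin 110110); offset now 15 = byte 1 bit 7; 25 bits remain
Read 5: bits[15:19] width=4 -> value=2 (bin 0010); offset now 19 = byte 2 bit 3; 21 bits remain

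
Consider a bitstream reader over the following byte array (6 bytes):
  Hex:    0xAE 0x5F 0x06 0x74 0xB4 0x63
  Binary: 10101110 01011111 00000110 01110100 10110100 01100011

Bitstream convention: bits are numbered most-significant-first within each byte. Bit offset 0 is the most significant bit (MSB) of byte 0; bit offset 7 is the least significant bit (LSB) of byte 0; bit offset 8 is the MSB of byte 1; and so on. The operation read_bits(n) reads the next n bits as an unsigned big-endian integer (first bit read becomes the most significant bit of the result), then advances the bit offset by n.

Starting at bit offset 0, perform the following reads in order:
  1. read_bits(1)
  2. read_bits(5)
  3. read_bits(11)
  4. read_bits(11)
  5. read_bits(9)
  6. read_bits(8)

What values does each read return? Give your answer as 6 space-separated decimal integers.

Read 1: bits[0:1] width=1 -> value=1 (bin 1); offset now 1 = byte 0 bit 1; 47 bits remain
Read 2: bits[1:6] width=5 -> value=11 (bin 01011); offset now 6 = byte 0 bit 6; 42 bits remain
Read 3: bits[6:17] width=11 -> value=1214 (bin 10010111110); offset now 17 = byte 2 bit 1; 31 bits remain
Read 4: bits[17:28] width=11 -> value=103 (bin 00001100111); offset now 28 = byte 3 bit 4; 20 bits remain
Read 5: bits[28:37] width=9 -> value=150 (bin 010010110); offset now 37 = byte 4 bit 5; 11 bits remain
Read 6: bits[37:45] width=8 -> value=140 (bin 10001100); offset now 45 = byte 5 bit 5; 3 bits remain

Answer: 1 11 1214 103 150 140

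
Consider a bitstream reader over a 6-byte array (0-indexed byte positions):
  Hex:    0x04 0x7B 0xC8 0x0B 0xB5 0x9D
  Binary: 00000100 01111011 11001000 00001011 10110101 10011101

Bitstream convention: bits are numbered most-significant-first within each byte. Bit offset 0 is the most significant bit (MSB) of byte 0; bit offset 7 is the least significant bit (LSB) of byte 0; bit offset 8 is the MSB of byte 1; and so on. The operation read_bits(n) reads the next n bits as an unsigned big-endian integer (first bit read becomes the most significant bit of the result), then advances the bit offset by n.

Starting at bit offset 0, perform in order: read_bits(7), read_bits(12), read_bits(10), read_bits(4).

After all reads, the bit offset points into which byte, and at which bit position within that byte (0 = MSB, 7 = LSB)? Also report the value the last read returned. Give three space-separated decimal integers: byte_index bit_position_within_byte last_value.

Answer: 4 1 7

Derivation:
Read 1: bits[0:7] width=7 -> value=2 (bin 0000010); offset now 7 = byte 0 bit 7; 41 bits remain
Read 2: bits[7:19] width=12 -> value=990 (bin 001111011110); offset now 19 = byte 2 bit 3; 29 bits remain
Read 3: bits[19:29] width=10 -> value=257 (bin 0100000001); offset now 29 = byte 3 bit 5; 19 bits remain
Read 4: bits[29:33] width=4 -> value=7 (bin 0111); offset now 33 = byte 4 bit 1; 15 bits remain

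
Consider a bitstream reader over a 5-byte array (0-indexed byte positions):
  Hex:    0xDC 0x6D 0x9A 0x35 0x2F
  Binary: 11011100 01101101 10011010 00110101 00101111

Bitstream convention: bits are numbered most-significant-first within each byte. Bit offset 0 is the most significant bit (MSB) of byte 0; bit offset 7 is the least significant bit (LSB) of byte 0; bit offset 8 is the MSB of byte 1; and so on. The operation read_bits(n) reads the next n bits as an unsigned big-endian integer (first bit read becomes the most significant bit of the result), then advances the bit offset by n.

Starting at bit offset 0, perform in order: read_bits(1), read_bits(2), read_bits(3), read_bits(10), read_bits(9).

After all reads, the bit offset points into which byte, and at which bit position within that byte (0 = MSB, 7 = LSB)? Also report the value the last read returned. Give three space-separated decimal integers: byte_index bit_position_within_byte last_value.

Answer: 3 1 308

Derivation:
Read 1: bits[0:1] width=1 -> value=1 (bin 1); offset now 1 = byte 0 bit 1; 39 bits remain
Read 2: bits[1:3] width=2 -> value=2 (bin 10); offset now 3 = byte 0 bit 3; 37 bits remain
Read 3: bits[3:6] width=3 -> value=7 (bin 111); offset now 6 = byte 0 bit 6; 34 bits remain
Read 4: bits[6:16] width=10 -> value=109 (bin 0001101101); offset now 16 = byte 2 bit 0; 24 bits remain
Read 5: bits[16:25] width=9 -> value=308 (bin 100110100); offset now 25 = byte 3 bit 1; 15 bits remain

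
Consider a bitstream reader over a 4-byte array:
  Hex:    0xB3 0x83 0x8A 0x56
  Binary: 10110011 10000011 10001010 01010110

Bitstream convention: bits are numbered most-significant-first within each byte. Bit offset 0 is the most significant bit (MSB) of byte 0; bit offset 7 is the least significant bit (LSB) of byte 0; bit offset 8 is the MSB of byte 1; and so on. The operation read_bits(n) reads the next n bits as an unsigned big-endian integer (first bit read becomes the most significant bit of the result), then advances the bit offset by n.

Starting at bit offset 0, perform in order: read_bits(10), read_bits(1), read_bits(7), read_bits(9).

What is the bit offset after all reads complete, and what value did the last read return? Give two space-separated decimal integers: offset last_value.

Answer: 27 82

Derivation:
Read 1: bits[0:10] width=10 -> value=718 (bin 1011001110); offset now 10 = byte 1 bit 2; 22 bits remain
Read 2: bits[10:11] width=1 -> value=0 (bin 0); offset now 11 = byte 1 bit 3; 21 bits remain
Read 3: bits[11:18] width=7 -> value=14 (bin 0001110); offset now 18 = byte 2 bit 2; 14 bits remain
Read 4: bits[18:27] width=9 -> value=82 (bin 001010010); offset now 27 = byte 3 bit 3; 5 bits remain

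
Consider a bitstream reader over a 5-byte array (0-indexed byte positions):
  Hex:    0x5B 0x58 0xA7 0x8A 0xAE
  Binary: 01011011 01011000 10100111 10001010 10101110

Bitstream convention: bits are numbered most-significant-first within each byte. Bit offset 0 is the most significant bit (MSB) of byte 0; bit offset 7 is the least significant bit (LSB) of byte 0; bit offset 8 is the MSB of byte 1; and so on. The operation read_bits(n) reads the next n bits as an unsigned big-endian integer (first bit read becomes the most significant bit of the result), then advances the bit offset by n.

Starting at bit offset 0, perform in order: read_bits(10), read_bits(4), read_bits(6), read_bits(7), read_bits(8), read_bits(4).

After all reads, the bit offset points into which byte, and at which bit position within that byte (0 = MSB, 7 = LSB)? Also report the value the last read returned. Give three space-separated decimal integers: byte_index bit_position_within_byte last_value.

Answer: 4 7 7

Derivation:
Read 1: bits[0:10] width=10 -> value=365 (bin 0101101101); offset now 10 = byte 1 bit 2; 30 bits remain
Read 2: bits[10:14] width=4 -> value=6 (bin 0110); offset now 14 = byte 1 bit 6; 26 bits remain
Read 3: bits[14:20] width=6 -> value=10 (bin 001010); offset now 20 = byte 2 bit 4; 20 bits remain
Read 4: bits[20:27] width=7 -> value=60 (bin 0111100); offset now 27 = byte 3 bit 3; 13 bits remain
Read 5: bits[27:35] width=8 -> value=85 (bin 01010101); offset now 35 = byte 4 bit 3; 5 bits remain
Read 6: bits[35:39] width=4 -> value=7 (bin 0111); offset now 39 = byte 4 bit 7; 1 bits remain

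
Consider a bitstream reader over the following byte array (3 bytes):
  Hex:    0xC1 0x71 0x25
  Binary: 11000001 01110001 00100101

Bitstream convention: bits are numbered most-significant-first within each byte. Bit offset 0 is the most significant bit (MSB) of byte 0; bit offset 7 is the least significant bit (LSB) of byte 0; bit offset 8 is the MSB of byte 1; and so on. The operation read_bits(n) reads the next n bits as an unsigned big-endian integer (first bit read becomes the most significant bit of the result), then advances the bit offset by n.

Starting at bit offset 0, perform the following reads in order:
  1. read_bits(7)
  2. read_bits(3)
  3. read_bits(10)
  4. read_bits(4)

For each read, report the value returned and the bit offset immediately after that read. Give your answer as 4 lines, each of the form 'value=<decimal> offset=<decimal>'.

Answer: value=96 offset=7
value=5 offset=10
value=786 offset=20
value=5 offset=24

Derivation:
Read 1: bits[0:7] width=7 -> value=96 (bin 1100000); offset now 7 = byte 0 bit 7; 17 bits remain
Read 2: bits[7:10] width=3 -> value=5 (bin 101); offset now 10 = byte 1 bit 2; 14 bits remain
Read 3: bits[10:20] width=10 -> value=786 (bin 1100010010); offset now 20 = byte 2 bit 4; 4 bits remain
Read 4: bits[20:24] width=4 -> value=5 (bin 0101); offset now 24 = byte 3 bit 0; 0 bits remain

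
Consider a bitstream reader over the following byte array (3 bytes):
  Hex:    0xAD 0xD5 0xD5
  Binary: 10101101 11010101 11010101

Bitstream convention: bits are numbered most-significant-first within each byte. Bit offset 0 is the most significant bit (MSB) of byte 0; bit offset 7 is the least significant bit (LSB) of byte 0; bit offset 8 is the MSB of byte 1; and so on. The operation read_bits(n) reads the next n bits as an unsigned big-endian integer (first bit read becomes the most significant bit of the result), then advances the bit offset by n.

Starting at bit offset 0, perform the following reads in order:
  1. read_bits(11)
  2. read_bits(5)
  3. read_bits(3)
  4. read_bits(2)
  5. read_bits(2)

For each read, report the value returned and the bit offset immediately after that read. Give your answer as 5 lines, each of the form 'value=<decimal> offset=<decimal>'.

Read 1: bits[0:11] width=11 -> value=1390 (bin 10101101110); offset now 11 = byte 1 bit 3; 13 bits remain
Read 2: bits[11:16] width=5 -> value=21 (bin 10101); offset now 16 = byte 2 bit 0; 8 bits remain
Read 3: bits[16:19] width=3 -> value=6 (bin 110); offset now 19 = byte 2 bit 3; 5 bits remain
Read 4: bits[19:21] width=2 -> value=2 (bin 10); offset now 21 = byte 2 bit 5; 3 bits remain
Read 5: bits[21:23] width=2 -> value=2 (bin 10); offset now 23 = byte 2 bit 7; 1 bits remain

Answer: value=1390 offset=11
value=21 offset=16
value=6 offset=19
value=2 offset=21
value=2 offset=23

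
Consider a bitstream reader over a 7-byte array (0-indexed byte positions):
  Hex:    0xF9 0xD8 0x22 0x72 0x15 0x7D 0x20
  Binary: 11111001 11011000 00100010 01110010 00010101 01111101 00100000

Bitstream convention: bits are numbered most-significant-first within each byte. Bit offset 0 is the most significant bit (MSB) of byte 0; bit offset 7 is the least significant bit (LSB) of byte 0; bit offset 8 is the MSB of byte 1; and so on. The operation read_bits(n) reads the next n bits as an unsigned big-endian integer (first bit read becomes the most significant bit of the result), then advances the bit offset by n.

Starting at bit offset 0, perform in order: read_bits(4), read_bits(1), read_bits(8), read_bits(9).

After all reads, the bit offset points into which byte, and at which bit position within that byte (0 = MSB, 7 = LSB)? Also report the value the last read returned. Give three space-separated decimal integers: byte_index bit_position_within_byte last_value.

Answer: 2 6 8

Derivation:
Read 1: bits[0:4] width=4 -> value=15 (bin 1111); offset now 4 = byte 0 bit 4; 52 bits remain
Read 2: bits[4:5] width=1 -> value=1 (bin 1); offset now 5 = byte 0 bit 5; 51 bits remain
Read 3: bits[5:13] width=8 -> value=59 (bin 00111011); offset now 13 = byte 1 bit 5; 43 bits remain
Read 4: bits[13:22] width=9 -> value=8 (bin 000001000); offset now 22 = byte 2 bit 6; 34 bits remain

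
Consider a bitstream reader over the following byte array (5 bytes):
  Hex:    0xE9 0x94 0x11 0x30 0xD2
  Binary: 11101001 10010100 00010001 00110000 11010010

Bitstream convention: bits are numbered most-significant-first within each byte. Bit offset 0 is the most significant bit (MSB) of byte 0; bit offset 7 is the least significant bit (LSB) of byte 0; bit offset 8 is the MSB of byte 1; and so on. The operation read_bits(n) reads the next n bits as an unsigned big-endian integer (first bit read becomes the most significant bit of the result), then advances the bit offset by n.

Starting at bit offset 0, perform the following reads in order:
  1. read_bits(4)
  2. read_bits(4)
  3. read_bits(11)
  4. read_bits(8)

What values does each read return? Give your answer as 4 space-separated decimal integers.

Read 1: bits[0:4] width=4 -> value=14 (bin 1110); offset now 4 = byte 0 bit 4; 36 bits remain
Read 2: bits[4:8] width=4 -> value=9 (bin 1001); offset now 8 = byte 1 bit 0; 32 bits remain
Read 3: bits[8:19] width=11 -> value=1184 (bin 10010100000); offset now 19 = byte 2 bit 3; 21 bits remain
Read 4: bits[19:27] width=8 -> value=137 (bin 10001001); offset now 27 = byte 3 bit 3; 13 bits remain

Answer: 14 9 1184 137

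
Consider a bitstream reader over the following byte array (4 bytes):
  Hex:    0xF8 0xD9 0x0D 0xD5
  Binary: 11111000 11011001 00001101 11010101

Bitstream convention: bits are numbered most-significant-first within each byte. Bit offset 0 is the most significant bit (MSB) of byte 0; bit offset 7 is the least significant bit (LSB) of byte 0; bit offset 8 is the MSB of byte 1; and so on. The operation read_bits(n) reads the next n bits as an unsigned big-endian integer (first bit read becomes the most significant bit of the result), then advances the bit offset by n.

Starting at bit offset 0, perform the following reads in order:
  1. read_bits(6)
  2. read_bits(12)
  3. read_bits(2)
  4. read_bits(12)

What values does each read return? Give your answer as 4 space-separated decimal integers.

Answer: 62 868 0 3541

Derivation:
Read 1: bits[0:6] width=6 -> value=62 (bin 111110); offset now 6 = byte 0 bit 6; 26 bits remain
Read 2: bits[6:18] width=12 -> value=868 (bin 001101100100); offset now 18 = byte 2 bit 2; 14 bits remain
Read 3: bits[18:20] width=2 -> value=0 (bin 00); offset now 20 = byte 2 bit 4; 12 bits remain
Read 4: bits[20:32] width=12 -> value=3541 (bin 110111010101); offset now 32 = byte 4 bit 0; 0 bits remain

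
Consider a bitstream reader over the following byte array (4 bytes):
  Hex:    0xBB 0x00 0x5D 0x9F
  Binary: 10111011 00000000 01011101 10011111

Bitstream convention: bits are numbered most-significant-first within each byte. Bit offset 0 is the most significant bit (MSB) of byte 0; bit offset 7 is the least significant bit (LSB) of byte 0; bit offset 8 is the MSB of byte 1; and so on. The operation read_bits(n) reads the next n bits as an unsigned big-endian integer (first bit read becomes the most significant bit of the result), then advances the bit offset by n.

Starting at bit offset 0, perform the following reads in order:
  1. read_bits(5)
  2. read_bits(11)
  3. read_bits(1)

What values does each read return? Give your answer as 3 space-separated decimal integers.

Answer: 23 768 0

Derivation:
Read 1: bits[0:5] width=5 -> value=23 (bin 10111); offset now 5 = byte 0 bit 5; 27 bits remain
Read 2: bits[5:16] width=11 -> value=768 (bin 01100000000); offset now 16 = byte 2 bit 0; 16 bits remain
Read 3: bits[16:17] width=1 -> value=0 (bin 0); offset now 17 = byte 2 bit 1; 15 bits remain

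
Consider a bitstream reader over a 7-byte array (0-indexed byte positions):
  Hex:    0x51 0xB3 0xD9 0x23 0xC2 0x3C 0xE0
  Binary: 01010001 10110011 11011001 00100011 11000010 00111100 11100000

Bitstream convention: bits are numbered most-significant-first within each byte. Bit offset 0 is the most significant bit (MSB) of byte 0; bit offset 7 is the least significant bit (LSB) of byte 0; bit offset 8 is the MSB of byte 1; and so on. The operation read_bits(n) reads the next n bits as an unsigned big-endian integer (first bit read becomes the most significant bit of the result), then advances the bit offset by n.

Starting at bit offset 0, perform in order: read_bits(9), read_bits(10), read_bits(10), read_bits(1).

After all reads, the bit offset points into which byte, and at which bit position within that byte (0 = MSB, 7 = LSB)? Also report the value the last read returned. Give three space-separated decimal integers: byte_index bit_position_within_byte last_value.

Answer: 3 6 0

Derivation:
Read 1: bits[0:9] width=9 -> value=163 (bin 010100011); offset now 9 = byte 1 bit 1; 47 bits remain
Read 2: bits[9:19] width=10 -> value=414 (bin 0110011110); offset now 19 = byte 2 bit 3; 37 bits remain
Read 3: bits[19:29] width=10 -> value=804 (bin 1100100100); offset now 29 = byte 3 bit 5; 27 bits remain
Read 4: bits[29:30] width=1 -> value=0 (bin 0); offset now 30 = byte 3 bit 6; 26 bits remain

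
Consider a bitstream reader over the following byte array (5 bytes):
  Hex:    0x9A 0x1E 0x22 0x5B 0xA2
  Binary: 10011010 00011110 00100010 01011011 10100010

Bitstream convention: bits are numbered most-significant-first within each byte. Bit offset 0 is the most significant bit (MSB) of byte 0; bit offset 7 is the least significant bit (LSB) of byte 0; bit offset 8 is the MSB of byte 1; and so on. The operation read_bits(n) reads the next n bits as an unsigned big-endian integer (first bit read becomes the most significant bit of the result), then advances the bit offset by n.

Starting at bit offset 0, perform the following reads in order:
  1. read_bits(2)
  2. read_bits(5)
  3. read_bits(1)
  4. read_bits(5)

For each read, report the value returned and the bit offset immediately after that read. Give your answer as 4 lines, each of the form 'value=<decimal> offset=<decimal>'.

Answer: value=2 offset=2
value=13 offset=7
value=0 offset=8
value=3 offset=13

Derivation:
Read 1: bits[0:2] width=2 -> value=2 (bin 10); offset now 2 = byte 0 bit 2; 38 bits remain
Read 2: bits[2:7] width=5 -> value=13 (bin 01101); offset now 7 = byte 0 bit 7; 33 bits remain
Read 3: bits[7:8] width=1 -> value=0 (bin 0); offset now 8 = byte 1 bit 0; 32 bits remain
Read 4: bits[8:13] width=5 -> value=3 (bin 00011); offset now 13 = byte 1 bit 5; 27 bits remain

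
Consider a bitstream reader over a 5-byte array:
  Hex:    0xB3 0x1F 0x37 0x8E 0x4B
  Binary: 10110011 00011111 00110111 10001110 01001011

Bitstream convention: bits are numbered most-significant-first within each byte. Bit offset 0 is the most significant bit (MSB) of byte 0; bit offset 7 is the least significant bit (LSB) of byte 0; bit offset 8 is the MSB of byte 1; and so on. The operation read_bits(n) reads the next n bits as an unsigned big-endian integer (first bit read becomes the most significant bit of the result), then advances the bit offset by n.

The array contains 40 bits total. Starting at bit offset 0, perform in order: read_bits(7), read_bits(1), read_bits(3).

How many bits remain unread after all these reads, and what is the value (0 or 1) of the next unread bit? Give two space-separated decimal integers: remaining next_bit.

Answer: 29 1

Derivation:
Read 1: bits[0:7] width=7 -> value=89 (bin 1011001); offset now 7 = byte 0 bit 7; 33 bits remain
Read 2: bits[7:8] width=1 -> value=1 (bin 1); offset now 8 = byte 1 bit 0; 32 bits remain
Read 3: bits[8:11] width=3 -> value=0 (bin 000); offset now 11 = byte 1 bit 3; 29 bits remain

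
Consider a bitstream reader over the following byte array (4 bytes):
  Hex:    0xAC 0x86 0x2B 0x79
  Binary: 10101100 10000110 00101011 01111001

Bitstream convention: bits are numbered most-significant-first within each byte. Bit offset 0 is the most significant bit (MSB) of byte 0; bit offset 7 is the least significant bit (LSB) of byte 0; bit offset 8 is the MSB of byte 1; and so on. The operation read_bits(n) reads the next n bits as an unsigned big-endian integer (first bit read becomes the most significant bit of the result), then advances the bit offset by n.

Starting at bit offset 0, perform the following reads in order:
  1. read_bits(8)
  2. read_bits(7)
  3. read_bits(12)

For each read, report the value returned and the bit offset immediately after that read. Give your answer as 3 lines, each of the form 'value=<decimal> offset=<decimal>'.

Answer: value=172 offset=8
value=67 offset=15
value=347 offset=27

Derivation:
Read 1: bits[0:8] width=8 -> value=172 (bin 10101100); offset now 8 = byte 1 bit 0; 24 bits remain
Read 2: bits[8:15] width=7 -> value=67 (bin 1000011); offset now 15 = byte 1 bit 7; 17 bits remain
Read 3: bits[15:27] width=12 -> value=347 (bin 000101011011); offset now 27 = byte 3 bit 3; 5 bits remain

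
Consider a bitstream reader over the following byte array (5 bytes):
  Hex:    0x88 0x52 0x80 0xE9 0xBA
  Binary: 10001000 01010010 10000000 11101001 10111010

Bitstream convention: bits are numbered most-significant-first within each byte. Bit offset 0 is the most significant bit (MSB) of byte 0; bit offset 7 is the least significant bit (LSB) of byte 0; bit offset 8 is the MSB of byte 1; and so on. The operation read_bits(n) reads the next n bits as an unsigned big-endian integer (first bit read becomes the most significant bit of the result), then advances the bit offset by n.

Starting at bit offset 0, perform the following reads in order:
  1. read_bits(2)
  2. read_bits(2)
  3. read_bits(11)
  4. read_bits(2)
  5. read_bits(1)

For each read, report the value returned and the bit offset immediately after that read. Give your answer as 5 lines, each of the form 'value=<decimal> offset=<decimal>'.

Answer: value=2 offset=2
value=0 offset=4
value=1065 offset=15
value=1 offset=17
value=0 offset=18

Derivation:
Read 1: bits[0:2] width=2 -> value=2 (bin 10); offset now 2 = byte 0 bit 2; 38 bits remain
Read 2: bits[2:4] width=2 -> value=0 (bin 00); offset now 4 = byte 0 bit 4; 36 bits remain
Read 3: bits[4:15] width=11 -> value=1065 (bin 10000101001); offset now 15 = byte 1 bit 7; 25 bits remain
Read 4: bits[15:17] width=2 -> value=1 (bin 01); offset now 17 = byte 2 bit 1; 23 bits remain
Read 5: bits[17:18] width=1 -> value=0 (bin 0); offset now 18 = byte 2 bit 2; 22 bits remain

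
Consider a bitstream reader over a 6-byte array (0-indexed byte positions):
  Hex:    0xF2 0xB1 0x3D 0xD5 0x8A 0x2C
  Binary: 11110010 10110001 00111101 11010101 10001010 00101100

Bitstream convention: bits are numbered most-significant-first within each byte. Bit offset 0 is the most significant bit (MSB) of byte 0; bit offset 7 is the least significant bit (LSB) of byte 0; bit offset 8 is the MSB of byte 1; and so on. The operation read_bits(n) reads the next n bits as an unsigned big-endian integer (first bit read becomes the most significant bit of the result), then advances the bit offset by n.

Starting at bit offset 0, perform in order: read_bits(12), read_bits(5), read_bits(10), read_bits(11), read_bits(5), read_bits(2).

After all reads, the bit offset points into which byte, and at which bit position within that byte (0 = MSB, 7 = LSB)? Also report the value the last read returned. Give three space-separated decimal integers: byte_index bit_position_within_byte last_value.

Answer: 5 5 1

Derivation:
Read 1: bits[0:12] width=12 -> value=3883 (bin 111100101011); offset now 12 = byte 1 bit 4; 36 bits remain
Read 2: bits[12:17] width=5 -> value=2 (bin 00010); offset now 17 = byte 2 bit 1; 31 bits remain
Read 3: bits[17:27] width=10 -> value=494 (bin 0111101110); offset now 27 = byte 3 bit 3; 21 bits remain
Read 4: bits[27:38] width=11 -> value=1378 (bin 10101100010); offset now 38 = byte 4 bit 6; 10 bits remain
Read 5: bits[38:43] width=5 -> value=17 (bin 10001); offset now 43 = byte 5 bit 3; 5 bits remain
Read 6: bits[43:45] width=2 -> value=1 (bin 01); offset now 45 = byte 5 bit 5; 3 bits remain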